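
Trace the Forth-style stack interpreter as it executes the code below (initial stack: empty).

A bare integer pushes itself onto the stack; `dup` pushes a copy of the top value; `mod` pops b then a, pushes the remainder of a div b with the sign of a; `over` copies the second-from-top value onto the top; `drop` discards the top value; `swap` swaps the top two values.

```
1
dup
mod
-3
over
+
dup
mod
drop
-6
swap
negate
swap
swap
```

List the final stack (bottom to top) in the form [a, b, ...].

[-6, 0]

1       [1]
dup     [1, 1]
mod     [0]
-3      [0, -3]
over    [0, -3, 0]
+       [0, -3]
dup     [0, -3, -3]
mod     [0, 0]
drop    [0]
-6      [0, -6]
swap    [-6, 0]
negate  [-6, 0]
swap    [0, -6]
swap    [-6, 0]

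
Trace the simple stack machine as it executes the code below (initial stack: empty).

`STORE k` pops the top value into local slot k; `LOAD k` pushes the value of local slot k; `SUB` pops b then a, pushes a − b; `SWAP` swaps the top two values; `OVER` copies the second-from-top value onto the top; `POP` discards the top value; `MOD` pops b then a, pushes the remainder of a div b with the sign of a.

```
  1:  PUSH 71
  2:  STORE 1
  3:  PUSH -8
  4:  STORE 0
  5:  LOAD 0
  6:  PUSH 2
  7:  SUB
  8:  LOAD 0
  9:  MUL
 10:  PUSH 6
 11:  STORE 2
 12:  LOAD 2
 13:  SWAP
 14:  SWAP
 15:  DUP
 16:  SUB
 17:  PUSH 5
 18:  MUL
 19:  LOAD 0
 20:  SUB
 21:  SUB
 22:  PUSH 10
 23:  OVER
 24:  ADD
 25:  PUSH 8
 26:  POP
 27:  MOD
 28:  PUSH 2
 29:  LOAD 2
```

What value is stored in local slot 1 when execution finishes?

71

PUSH 71 → [71]
STORE 1 → []
PUSH -8 → [-8]
STORE 0 → []
LOAD 0  → [-8]
PUSH 2  → [-8, 2]
SUB     → [-10]
LOAD 0  → [-10, -8]
MUL     → [80]
PUSH 6  → [80, 6]
STORE 2 → [80]
LOAD 2  → [80, 6]
SWAP    → [6, 80]
SWAP    → [80, 6]
DUP     → [80, 6, 6]
SUB     → [80, 0]
PUSH 5  → [80, 0, 5]
MUL     → [80, 0]
LOAD 0  → [80, 0, -8]
SUB     → [80, 8]
SUB     → [72]
PUSH 10 → [72, 10]
OVER    → [72, 10, 72]
ADD     → [72, 82]
PUSH 8  → [72, 82, 8]
POP     → [72, 82]
MOD     → [72]
PUSH 2  → [72, 2]
LOAD 2  → [72, 2, 6]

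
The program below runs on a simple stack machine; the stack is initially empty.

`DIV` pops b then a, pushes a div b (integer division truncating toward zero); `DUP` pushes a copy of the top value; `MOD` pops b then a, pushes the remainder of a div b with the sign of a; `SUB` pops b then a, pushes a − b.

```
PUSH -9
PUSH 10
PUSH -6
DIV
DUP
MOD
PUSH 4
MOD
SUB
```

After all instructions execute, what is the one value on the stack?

-9

PUSH -9 → [-9]
PUSH 10 → [-9, 10]
PUSH -6 → [-9, 10, -6]
DIV     → [-9, -1]
DUP     → [-9, -1, -1]
MOD     → [-9, 0]
PUSH 4  → [-9, 0, 4]
MOD     → [-9, 0]
SUB     → [-9]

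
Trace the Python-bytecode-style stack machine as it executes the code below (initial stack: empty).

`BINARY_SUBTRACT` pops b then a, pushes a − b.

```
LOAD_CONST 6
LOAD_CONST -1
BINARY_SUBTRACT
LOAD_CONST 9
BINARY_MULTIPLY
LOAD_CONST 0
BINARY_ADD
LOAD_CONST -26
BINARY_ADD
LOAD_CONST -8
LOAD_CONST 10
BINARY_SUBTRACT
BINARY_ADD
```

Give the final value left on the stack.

19

LOAD_CONST 6     6
LOAD_CONST -1    6 -1
BINARY_SUBTRACT  7
LOAD_CONST 9     7 9
BINARY_MULTIPLY  63
LOAD_CONST 0     63 0
BINARY_ADD       63
LOAD_CONST -26   63 -26
BINARY_ADD       37
LOAD_CONST -8    37 -8
LOAD_CONST 10    37 -8 10
BINARY_SUBTRACT  37 -18
BINARY_ADD       19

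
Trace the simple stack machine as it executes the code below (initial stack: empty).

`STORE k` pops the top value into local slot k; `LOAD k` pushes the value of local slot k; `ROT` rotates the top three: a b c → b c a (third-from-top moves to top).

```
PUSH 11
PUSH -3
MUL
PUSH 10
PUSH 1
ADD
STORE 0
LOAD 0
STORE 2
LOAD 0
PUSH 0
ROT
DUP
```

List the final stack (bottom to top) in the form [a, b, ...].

[11, 0, -33, -33]

PUSH 11 : [11]
PUSH -3 : [11, -3]
MUL     : [-33]
PUSH 10 : [-33, 10]
PUSH 1  : [-33, 10, 1]
ADD     : [-33, 11]
STORE 0 : [-33]
LOAD 0  : [-33, 11]
STORE 2 : [-33]
LOAD 0  : [-33, 11]
PUSH 0  : [-33, 11, 0]
ROT     : [11, 0, -33]
DUP     : [11, 0, -33, -33]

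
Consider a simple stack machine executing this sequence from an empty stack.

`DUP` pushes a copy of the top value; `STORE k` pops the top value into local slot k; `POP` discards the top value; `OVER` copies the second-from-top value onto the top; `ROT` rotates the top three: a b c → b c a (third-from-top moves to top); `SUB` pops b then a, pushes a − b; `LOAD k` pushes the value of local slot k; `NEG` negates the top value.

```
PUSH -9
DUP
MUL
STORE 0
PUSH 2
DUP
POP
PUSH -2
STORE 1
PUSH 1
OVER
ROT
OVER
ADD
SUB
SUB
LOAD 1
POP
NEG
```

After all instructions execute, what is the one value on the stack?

-3

PUSH -9 -> -9
DUP     -> -9 -9
MUL     -> 81
STORE 0 -> (empty)
PUSH 2  -> 2
DUP     -> 2 2
POP     -> 2
PUSH -2 -> 2 -2
STORE 1 -> 2
PUSH 1  -> 2 1
OVER    -> 2 1 2
ROT     -> 1 2 2
OVER    -> 1 2 2 2
ADD     -> 1 2 4
SUB     -> 1 -2
SUB     -> 3
LOAD 1  -> 3 -2
POP     -> 3
NEG     -> -3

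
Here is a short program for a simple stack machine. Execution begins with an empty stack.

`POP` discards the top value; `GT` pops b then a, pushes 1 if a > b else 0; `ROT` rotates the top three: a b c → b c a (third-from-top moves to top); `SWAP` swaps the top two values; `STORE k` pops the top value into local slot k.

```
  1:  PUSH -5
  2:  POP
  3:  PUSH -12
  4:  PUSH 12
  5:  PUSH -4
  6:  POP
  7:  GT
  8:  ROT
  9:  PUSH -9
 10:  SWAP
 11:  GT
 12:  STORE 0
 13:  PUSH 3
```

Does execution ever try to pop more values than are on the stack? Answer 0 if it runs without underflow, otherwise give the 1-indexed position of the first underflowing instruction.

PUSH -5  → -5
POP      → (empty)
PUSH -12 → -12
PUSH 12  → -12 12
PUSH -4  → -12 12 -4
POP      → -12 12
GT       → 0
ROT  — needs 3 operands, stack has 1 → underflow

8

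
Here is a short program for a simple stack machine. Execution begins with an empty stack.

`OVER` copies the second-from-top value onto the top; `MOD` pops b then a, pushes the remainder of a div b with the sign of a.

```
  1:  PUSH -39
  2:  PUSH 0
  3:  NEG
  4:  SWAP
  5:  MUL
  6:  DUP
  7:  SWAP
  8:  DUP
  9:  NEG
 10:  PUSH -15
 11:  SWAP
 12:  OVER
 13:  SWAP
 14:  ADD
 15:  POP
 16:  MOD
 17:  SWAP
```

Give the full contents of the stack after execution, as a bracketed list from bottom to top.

PUSH -39 → -39
PUSH 0   → -39 0
NEG      → -39 0
SWAP     → 0 -39
MUL      → 0
DUP      → 0 0
SWAP     → 0 0
DUP      → 0 0 0
NEG      → 0 0 0
PUSH -15 → 0 0 0 -15
SWAP     → 0 0 -15 0
OVER     → 0 0 -15 0 -15
SWAP     → 0 0 -15 -15 0
ADD      → 0 0 -15 -15
POP      → 0 0 -15
MOD      → 0 0
SWAP     → 0 0

[0, 0]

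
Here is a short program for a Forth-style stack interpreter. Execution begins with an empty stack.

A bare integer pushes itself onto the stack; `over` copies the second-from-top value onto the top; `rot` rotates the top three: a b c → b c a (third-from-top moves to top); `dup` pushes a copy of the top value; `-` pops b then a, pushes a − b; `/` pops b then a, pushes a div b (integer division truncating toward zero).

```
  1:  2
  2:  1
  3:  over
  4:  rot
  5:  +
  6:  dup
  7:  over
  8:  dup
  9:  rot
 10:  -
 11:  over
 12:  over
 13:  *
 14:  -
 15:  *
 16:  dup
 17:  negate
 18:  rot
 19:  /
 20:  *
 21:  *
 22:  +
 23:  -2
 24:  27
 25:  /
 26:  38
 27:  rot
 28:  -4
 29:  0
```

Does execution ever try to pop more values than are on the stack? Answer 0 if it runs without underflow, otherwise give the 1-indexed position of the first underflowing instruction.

22

2      : [2]
1      : [2, 1]
over   : [2, 1, 2]
rot    : [1, 2, 2]
+      : [1, 4]
dup    : [1, 4, 4]
over   : [1, 4, 4, 4]
dup    : [1, 4, 4, 4, 4]
rot    : [1, 4, 4, 4, 4]
-      : [1, 4, 4, 0]
over   : [1, 4, 4, 0, 4]
over   : [1, 4, 4, 0, 4, 0]
*      : [1, 4, 4, 0, 0]
-      : [1, 4, 4, 0]
*      : [1, 4, 0]
dup    : [1, 4, 0, 0]
negate : [1, 4, 0, 0]
rot    : [1, 0, 0, 4]
/      : [1, 0, 0]
*      : [1, 0]
*      : [0]
+  — needs 2 operands, stack has 1 → underflow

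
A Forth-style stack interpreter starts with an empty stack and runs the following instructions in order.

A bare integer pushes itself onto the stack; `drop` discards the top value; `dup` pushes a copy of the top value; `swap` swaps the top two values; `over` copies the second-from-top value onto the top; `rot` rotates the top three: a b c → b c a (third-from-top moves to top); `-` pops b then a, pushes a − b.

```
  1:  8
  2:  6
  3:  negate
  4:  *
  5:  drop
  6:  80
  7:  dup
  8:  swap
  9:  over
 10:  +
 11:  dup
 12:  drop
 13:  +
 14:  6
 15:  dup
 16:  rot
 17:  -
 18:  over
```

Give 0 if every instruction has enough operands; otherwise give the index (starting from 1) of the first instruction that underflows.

0

8      -> [8]
6      -> [8, 6]
negate -> [8, -6]
*      -> [-48]
drop   -> []
80     -> [80]
dup    -> [80, 80]
swap   -> [80, 80]
over   -> [80, 80, 80]
+      -> [80, 160]
dup    -> [80, 160, 160]
drop   -> [80, 160]
+      -> [240]
6      -> [240, 6]
dup    -> [240, 6, 6]
rot    -> [6, 6, 240]
-      -> [6, -234]
over   -> [6, -234, 6]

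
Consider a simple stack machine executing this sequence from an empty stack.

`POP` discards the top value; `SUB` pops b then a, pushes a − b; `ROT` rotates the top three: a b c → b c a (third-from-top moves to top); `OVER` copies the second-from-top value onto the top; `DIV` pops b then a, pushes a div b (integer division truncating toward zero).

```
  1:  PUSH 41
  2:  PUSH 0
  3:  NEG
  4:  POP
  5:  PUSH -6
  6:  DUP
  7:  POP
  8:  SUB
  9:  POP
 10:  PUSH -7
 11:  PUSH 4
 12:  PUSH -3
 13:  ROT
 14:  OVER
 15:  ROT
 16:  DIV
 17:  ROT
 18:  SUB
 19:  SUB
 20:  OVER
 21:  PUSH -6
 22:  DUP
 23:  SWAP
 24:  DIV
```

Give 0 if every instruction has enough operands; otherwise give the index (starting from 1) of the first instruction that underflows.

20

PUSH 41 → 41
PUSH 0  → 41 0
NEG     → 41 0
POP     → 41
PUSH -6 → 41 -6
DUP     → 41 -6 -6
POP     → 41 -6
SUB     → 47
POP     → (empty)
PUSH -7 → -7
PUSH 4  → -7 4
PUSH -3 → -7 4 -3
ROT     → 4 -3 -7
OVER    → 4 -3 -7 -3
ROT     → 4 -7 -3 -3
DIV     → 4 -7 1
ROT     → -7 1 4
SUB     → -7 -3
SUB     → -4
OVER  — needs 2 operands, stack has 1 → underflow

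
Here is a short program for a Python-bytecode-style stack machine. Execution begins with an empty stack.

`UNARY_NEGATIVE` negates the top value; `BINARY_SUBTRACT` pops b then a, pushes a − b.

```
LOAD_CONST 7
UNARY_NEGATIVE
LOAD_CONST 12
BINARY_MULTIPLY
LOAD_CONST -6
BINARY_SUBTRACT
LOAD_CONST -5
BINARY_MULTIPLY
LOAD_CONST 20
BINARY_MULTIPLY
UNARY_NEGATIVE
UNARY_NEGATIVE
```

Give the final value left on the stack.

LOAD_CONST 7    -> [7]
UNARY_NEGATIVE  -> [-7]
LOAD_CONST 12   -> [-7, 12]
BINARY_MULTIPLY -> [-84]
LOAD_CONST -6   -> [-84, -6]
BINARY_SUBTRACT -> [-78]
LOAD_CONST -5   -> [-78, -5]
BINARY_MULTIPLY -> [390]
LOAD_CONST 20   -> [390, 20]
BINARY_MULTIPLY -> [7800]
UNARY_NEGATIVE  -> [-7800]
UNARY_NEGATIVE  -> [7800]

7800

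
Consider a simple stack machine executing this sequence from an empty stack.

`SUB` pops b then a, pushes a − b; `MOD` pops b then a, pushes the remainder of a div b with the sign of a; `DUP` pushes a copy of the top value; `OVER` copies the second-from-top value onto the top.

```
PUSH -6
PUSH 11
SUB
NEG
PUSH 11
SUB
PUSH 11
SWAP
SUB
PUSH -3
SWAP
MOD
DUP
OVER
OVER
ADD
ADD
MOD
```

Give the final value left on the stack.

PUSH -6 : [-6]
PUSH 11 : [-6, 11]
SUB     : [-17]
NEG     : [17]
PUSH 11 : [17, 11]
SUB     : [6]
PUSH 11 : [6, 11]
SWAP    : [11, 6]
SUB     : [5]
PUSH -3 : [5, -3]
SWAP    : [-3, 5]
MOD     : [-3]
DUP     : [-3, -3]
OVER    : [-3, -3, -3]
OVER    : [-3, -3, -3, -3]
ADD     : [-3, -3, -6]
ADD     : [-3, -9]
MOD     : [-3]

-3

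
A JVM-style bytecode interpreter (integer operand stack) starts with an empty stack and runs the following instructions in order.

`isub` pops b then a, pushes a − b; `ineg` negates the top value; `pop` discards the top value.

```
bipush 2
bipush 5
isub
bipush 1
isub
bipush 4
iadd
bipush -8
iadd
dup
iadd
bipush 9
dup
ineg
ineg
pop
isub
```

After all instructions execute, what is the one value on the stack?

bipush 2  → [2]
bipush 5  → [2, 5]
isub      → [-3]
bipush 1  → [-3, 1]
isub      → [-4]
bipush 4  → [-4, 4]
iadd      → [0]
bipush -8 → [0, -8]
iadd      → [-8]
dup       → [-8, -8]
iadd      → [-16]
bipush 9  → [-16, 9]
dup       → [-16, 9, 9]
ineg      → [-16, 9, -9]
ineg      → [-16, 9, 9]
pop       → [-16, 9]
isub      → [-25]

-25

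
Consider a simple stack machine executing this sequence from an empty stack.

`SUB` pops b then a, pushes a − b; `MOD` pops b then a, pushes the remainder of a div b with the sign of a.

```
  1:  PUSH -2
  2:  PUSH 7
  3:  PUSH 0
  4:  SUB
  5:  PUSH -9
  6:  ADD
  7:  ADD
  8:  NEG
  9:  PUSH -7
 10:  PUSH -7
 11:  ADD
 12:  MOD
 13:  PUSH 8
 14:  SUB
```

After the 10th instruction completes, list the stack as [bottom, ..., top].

PUSH -2 : [-2]
PUSH 7  : [-2, 7]
PUSH 0  : [-2, 7, 0]
SUB     : [-2, 7]
PUSH -9 : [-2, 7, -9]
ADD     : [-2, -2]
ADD     : [-4]
NEG     : [4]
PUSH -7 : [4, -7]
PUSH -7 : [4, -7, -7]

[4, -7, -7]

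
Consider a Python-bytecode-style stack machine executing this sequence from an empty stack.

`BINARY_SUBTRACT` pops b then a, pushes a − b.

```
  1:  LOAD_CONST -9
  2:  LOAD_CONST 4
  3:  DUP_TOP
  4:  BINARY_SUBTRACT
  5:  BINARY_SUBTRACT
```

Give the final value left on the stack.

LOAD_CONST -9   → [-9]
LOAD_CONST 4    → [-9, 4]
DUP_TOP         → [-9, 4, 4]
BINARY_SUBTRACT → [-9, 0]
BINARY_SUBTRACT → [-9]

-9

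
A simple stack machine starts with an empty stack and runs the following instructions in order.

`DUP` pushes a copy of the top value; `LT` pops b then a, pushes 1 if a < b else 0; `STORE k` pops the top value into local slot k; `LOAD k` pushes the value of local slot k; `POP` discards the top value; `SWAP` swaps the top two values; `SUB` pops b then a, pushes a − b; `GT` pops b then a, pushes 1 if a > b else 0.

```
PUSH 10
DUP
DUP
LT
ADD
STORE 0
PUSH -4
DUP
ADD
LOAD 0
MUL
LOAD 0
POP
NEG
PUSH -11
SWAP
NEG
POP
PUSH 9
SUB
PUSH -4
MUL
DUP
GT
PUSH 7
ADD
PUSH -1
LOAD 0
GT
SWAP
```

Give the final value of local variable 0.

10

PUSH 10  : 10
DUP      : 10 10
DUP      : 10 10 10
LT       : 10 0
ADD      : 10
STORE 0  : (empty)
PUSH -4  : -4
DUP      : -4 -4
ADD      : -8
LOAD 0   : -8 10
MUL      : -80
LOAD 0   : -80 10
POP      : -80
NEG      : 80
PUSH -11 : 80 -11
SWAP     : -11 80
NEG      : -11 -80
POP      : -11
PUSH 9   : -11 9
SUB      : -20
PUSH -4  : -20 -4
MUL      : 80
DUP      : 80 80
GT       : 0
PUSH 7   : 0 7
ADD      : 7
PUSH -1  : 7 -1
LOAD 0   : 7 -1 10
GT       : 7 0
SWAP     : 0 7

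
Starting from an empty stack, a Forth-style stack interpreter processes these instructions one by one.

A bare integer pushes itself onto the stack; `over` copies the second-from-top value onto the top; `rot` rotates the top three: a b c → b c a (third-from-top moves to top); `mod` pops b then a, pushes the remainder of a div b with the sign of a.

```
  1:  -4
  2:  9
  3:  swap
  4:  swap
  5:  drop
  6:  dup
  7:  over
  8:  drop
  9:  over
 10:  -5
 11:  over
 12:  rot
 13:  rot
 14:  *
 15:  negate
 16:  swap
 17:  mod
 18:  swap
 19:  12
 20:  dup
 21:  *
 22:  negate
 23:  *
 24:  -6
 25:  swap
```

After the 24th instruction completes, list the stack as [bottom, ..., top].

-4      [-4]
9       [-4, 9]
swap    [9, -4]
swap    [-4, 9]
drop    [-4]
dup     [-4, -4]
over    [-4, -4, -4]
drop    [-4, -4]
over    [-4, -4, -4]
-5      [-4, -4, -4, -5]
over    [-4, -4, -4, -5, -4]
rot     [-4, -4, -5, -4, -4]
rot     [-4, -4, -4, -4, -5]
*       [-4, -4, -4, 20]
negate  [-4, -4, -4, -20]
swap    [-4, -4, -20, -4]
mod     [-4, -4, 0]
swap    [-4, 0, -4]
12      [-4, 0, -4, 12]
dup     [-4, 0, -4, 12, 12]
*       [-4, 0, -4, 144]
negate  [-4, 0, -4, -144]
*       [-4, 0, 576]
-6      [-4, 0, 576, -6]

[-4, 0, 576, -6]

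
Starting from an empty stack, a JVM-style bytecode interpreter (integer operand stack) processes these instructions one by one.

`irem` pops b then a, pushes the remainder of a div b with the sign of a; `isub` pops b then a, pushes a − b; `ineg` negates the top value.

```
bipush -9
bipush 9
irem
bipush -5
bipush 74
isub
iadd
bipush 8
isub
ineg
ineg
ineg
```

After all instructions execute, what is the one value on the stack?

bipush -9 : -9
bipush 9  : -9 9
irem      : 0
bipush -5 : 0 -5
bipush 74 : 0 -5 74
isub      : 0 -79
iadd      : -79
bipush 8  : -79 8
isub      : -87
ineg      : 87
ineg      : -87
ineg      : 87

87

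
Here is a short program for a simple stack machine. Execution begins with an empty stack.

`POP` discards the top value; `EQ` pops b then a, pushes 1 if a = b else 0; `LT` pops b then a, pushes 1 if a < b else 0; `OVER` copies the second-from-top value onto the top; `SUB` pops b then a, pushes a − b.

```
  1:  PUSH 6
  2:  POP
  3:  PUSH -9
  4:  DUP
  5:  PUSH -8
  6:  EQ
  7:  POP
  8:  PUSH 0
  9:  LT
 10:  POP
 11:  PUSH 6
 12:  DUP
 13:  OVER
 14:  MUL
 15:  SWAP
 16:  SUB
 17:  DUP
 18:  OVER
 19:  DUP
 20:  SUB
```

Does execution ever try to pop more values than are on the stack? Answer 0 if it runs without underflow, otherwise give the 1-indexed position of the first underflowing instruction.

PUSH 6   [6]
POP      []
PUSH -9  [-9]
DUP      [-9, -9]
PUSH -8  [-9, -9, -8]
EQ       [-9, 0]
POP      [-9]
PUSH 0   [-9, 0]
LT       [1]
POP      []
PUSH 6   [6]
DUP      [6, 6]
OVER     [6, 6, 6]
MUL      [6, 36]
SWAP     [36, 6]
SUB      [30]
DUP      [30, 30]
OVER     [30, 30, 30]
DUP      [30, 30, 30, 30]
SUB      [30, 30, 0]

0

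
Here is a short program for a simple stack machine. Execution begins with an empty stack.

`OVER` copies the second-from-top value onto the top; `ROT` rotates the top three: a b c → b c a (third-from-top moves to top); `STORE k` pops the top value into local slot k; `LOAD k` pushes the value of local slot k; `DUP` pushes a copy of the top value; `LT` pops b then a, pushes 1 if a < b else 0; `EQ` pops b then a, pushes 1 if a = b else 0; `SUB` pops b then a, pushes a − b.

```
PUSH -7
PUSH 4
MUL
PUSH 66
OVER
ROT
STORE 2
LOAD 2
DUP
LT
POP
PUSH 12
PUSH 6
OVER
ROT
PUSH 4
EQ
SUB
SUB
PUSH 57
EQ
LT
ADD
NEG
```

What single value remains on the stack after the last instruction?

-67

PUSH -7 → [-7]
PUSH 4  → [-7, 4]
MUL     → [-28]
PUSH 66 → [-28, 66]
OVER    → [-28, 66, -28]
ROT     → [66, -28, -28]
STORE 2 → [66, -28]
LOAD 2  → [66, -28, -28]
DUP     → [66, -28, -28, -28]
LT      → [66, -28, 0]
POP     → [66, -28]
PUSH 12 → [66, -28, 12]
PUSH 6  → [66, -28, 12, 6]
OVER    → [66, -28, 12, 6, 12]
ROT     → [66, -28, 6, 12, 12]
PUSH 4  → [66, -28, 6, 12, 12, 4]
EQ      → [66, -28, 6, 12, 0]
SUB     → [66, -28, 6, 12]
SUB     → [66, -28, -6]
PUSH 57 → [66, -28, -6, 57]
EQ      → [66, -28, 0]
LT      → [66, 1]
ADD     → [67]
NEG     → [-67]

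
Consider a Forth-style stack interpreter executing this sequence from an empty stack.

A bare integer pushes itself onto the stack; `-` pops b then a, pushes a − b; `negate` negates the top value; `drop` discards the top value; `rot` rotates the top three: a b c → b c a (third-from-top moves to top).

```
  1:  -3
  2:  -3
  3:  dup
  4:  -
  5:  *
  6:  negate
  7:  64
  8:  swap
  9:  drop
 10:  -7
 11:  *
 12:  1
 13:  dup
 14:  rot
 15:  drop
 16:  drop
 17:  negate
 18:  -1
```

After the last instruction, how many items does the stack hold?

2

-3      -3
-3      -3 -3
dup     -3 -3 -3
-       -3 0
*       0
negate  0
64      0 64
swap    64 0
drop    64
-7      64 -7
*       -448
1       -448 1
dup     -448 1 1
rot     1 1 -448
drop    1 1
drop    1
negate  -1
-1      -1 -1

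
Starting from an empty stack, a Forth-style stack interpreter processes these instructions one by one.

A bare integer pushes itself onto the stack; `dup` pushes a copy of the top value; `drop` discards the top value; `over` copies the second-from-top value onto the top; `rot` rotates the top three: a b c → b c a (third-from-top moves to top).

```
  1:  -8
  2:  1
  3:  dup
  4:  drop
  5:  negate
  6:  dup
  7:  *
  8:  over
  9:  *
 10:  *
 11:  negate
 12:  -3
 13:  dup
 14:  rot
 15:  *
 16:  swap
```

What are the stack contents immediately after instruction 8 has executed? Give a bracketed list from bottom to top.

[-8, 1, -8]

-8     -> -8
1      -> -8 1
dup    -> -8 1 1
drop   -> -8 1
negate -> -8 -1
dup    -> -8 -1 -1
*      -> -8 1
over   -> -8 1 -8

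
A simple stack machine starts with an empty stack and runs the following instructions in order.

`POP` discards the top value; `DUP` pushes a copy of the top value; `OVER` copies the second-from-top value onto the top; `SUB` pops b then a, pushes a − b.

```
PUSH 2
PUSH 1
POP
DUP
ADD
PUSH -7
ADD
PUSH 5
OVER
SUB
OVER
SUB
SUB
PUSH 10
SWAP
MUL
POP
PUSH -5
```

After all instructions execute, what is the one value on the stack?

-5

PUSH 2  -> [2]
PUSH 1  -> [2, 1]
POP     -> [2]
DUP     -> [2, 2]
ADD     -> [4]
PUSH -7 -> [4, -7]
ADD     -> [-3]
PUSH 5  -> [-3, 5]
OVER    -> [-3, 5, -3]
SUB     -> [-3, 8]
OVER    -> [-3, 8, -3]
SUB     -> [-3, 11]
SUB     -> [-14]
PUSH 10 -> [-14, 10]
SWAP    -> [10, -14]
MUL     -> [-140]
POP     -> []
PUSH -5 -> [-5]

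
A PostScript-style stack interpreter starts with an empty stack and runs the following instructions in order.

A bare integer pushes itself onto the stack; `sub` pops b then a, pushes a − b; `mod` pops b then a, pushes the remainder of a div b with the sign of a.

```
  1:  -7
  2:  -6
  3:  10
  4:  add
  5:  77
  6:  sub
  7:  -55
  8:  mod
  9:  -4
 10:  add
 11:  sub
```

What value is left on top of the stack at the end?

-7  → [-7]
-6  → [-7, -6]
10  → [-7, -6, 10]
add → [-7, 4]
77  → [-7, 4, 77]
sub → [-7, -73]
-55 → [-7, -73, -55]
mod → [-7, -18]
-4  → [-7, -18, -4]
add → [-7, -22]
sub → [15]

15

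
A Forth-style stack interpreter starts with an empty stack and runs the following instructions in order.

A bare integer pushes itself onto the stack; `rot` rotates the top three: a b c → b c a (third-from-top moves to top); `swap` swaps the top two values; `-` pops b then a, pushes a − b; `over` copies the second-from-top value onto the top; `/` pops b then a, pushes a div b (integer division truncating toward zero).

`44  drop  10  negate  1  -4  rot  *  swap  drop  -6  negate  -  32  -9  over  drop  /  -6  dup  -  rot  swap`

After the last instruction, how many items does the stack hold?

3

44     → 44
drop   → (empty)
10     → 10
negate → -10
1      → -10 1
-4     → -10 1 -4
rot    → 1 -4 -10
*      → 1 40
swap   → 40 1
drop   → 40
-6     → 40 -6
negate → 40 6
-      → 34
32     → 34 32
-9     → 34 32 -9
over   → 34 32 -9 32
drop   → 34 32 -9
/      → 34 -3
-6     → 34 -3 -6
dup    → 34 -3 -6 -6
-      → 34 -3 0
rot    → -3 0 34
swap   → -3 34 0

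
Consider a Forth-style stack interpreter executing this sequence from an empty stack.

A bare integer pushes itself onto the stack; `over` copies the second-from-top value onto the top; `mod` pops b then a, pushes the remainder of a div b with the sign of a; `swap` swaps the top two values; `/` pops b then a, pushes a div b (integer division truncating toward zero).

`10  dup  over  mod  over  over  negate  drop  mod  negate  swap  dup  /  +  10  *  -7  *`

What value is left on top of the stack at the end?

-70

10     → 10
dup    → 10 10
over   → 10 10 10
mod    → 10 0
over   → 10 0 10
over   → 10 0 10 0
negate → 10 0 10 0
drop   → 10 0 10
mod    → 10 0
negate → 10 0
swap   → 0 10
dup    → 0 10 10
/      → 0 1
+      → 1
10     → 1 10
*      → 10
-7     → 10 -7
*      → -70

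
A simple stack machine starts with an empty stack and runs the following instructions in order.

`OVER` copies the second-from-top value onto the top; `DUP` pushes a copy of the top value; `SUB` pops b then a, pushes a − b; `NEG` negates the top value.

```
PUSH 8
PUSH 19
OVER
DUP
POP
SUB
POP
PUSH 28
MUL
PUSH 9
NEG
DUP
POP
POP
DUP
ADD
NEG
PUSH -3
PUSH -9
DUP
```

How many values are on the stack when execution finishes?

4

PUSH 8  : 8
PUSH 19 : 8 19
OVER    : 8 19 8
DUP     : 8 19 8 8
POP     : 8 19 8
SUB     : 8 11
POP     : 8
PUSH 28 : 8 28
MUL     : 224
PUSH 9  : 224 9
NEG     : 224 -9
DUP     : 224 -9 -9
POP     : 224 -9
POP     : 224
DUP     : 224 224
ADD     : 448
NEG     : -448
PUSH -3 : -448 -3
PUSH -9 : -448 -3 -9
DUP     : -448 -3 -9 -9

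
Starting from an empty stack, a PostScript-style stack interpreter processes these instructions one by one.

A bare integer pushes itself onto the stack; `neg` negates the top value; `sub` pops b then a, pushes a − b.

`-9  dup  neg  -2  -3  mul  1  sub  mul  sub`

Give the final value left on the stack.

-54

-9  -> -9
dup -> -9 -9
neg -> -9 9
-2  -> -9 9 -2
-3  -> -9 9 -2 -3
mul -> -9 9 6
1   -> -9 9 6 1
sub -> -9 9 5
mul -> -9 45
sub -> -54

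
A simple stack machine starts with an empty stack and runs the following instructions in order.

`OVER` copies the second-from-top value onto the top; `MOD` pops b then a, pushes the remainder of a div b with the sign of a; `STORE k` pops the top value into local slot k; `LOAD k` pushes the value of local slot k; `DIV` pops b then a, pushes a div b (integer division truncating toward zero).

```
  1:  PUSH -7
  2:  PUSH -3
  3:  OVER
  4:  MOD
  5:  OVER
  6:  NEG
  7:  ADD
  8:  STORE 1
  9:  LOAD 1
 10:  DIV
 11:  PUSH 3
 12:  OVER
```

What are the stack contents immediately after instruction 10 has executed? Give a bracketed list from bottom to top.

[-1]

PUSH -7 → [-7]
PUSH -3 → [-7, -3]
OVER    → [-7, -3, -7]
MOD     → [-7, -3]
OVER    → [-7, -3, -7]
NEG     → [-7, -3, 7]
ADD     → [-7, 4]
STORE 1 → [-7]
LOAD 1  → [-7, 4]
DIV     → [-1]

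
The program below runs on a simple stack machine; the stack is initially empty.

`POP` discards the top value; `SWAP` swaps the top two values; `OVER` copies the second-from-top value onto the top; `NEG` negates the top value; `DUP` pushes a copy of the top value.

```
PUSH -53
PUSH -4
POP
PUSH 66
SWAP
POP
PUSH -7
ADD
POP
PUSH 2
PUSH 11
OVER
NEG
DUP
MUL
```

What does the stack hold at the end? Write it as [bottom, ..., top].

PUSH -53 : -53
PUSH -4  : -53 -4
POP      : -53
PUSH 66  : -53 66
SWAP     : 66 -53
POP      : 66
PUSH -7  : 66 -7
ADD      : 59
POP      : (empty)
PUSH 2   : 2
PUSH 11  : 2 11
OVER     : 2 11 2
NEG      : 2 11 -2
DUP      : 2 11 -2 -2
MUL      : 2 11 4

[2, 11, 4]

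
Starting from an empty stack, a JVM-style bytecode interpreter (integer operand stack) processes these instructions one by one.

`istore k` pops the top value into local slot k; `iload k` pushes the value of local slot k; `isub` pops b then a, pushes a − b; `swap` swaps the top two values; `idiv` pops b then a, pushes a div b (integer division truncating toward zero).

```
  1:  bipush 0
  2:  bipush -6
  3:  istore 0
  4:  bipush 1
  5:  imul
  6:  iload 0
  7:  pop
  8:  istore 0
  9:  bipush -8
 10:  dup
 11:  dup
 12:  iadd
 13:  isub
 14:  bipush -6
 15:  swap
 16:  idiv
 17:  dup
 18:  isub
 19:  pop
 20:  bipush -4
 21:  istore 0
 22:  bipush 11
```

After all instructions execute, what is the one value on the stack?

bipush 0  -> [0]
bipush -6 -> [0, -6]
istore 0  -> [0]
bipush 1  -> [0, 1]
imul      -> [0]
iload 0   -> [0, -6]
pop       -> [0]
istore 0  -> []
bipush -8 -> [-8]
dup       -> [-8, -8]
dup       -> [-8, -8, -8]
iadd      -> [-8, -16]
isub      -> [8]
bipush -6 -> [8, -6]
swap      -> [-6, 8]
idiv      -> [0]
dup       -> [0, 0]
isub      -> [0]
pop       -> []
bipush -4 -> [-4]
istore 0  -> []
bipush 11 -> [11]

11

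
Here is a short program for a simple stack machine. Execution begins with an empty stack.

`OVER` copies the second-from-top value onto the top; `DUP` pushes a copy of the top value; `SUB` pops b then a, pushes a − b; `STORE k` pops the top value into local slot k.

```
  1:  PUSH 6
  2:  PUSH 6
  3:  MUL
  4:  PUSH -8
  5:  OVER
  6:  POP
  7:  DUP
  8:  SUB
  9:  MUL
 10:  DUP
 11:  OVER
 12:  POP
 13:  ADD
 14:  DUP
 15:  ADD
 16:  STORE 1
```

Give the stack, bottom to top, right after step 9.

[0]

PUSH 6  -> 6
PUSH 6  -> 6 6
MUL     -> 36
PUSH -8 -> 36 -8
OVER    -> 36 -8 36
POP     -> 36 -8
DUP     -> 36 -8 -8
SUB     -> 36 0
MUL     -> 0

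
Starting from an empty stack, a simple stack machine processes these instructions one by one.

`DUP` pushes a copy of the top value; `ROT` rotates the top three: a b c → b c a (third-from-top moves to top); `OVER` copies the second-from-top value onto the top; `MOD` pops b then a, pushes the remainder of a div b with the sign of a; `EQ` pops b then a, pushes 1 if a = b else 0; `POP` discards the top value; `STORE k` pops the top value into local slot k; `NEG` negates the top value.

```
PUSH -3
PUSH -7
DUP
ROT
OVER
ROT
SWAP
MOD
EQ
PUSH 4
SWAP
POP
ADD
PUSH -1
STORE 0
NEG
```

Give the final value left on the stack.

3

PUSH -3  -3
PUSH -7  -3 -7
DUP      -3 -7 -7
ROT      -7 -7 -3
OVER     -7 -7 -3 -7
ROT      -7 -3 -7 -7
SWAP     -7 -3 -7 -7
MOD      -7 -3 0
EQ       -7 0
PUSH 4   -7 0 4
SWAP     -7 4 0
POP      -7 4
ADD      -3
PUSH -1  -3 -1
STORE 0  -3
NEG      3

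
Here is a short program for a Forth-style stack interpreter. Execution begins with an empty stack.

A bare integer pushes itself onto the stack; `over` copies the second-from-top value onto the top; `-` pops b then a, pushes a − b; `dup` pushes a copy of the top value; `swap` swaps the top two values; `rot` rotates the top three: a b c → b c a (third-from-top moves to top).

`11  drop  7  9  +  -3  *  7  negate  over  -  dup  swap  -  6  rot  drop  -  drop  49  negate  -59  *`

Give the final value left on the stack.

2891

11     -> 11
drop   -> (empty)
7      -> 7
9      -> 7 9
+      -> 16
-3     -> 16 -3
*      -> -48
7      -> -48 7
negate -> -48 -7
over   -> -48 -7 -48
-      -> -48 41
dup    -> -48 41 41
swap   -> -48 41 41
-      -> -48 0
6      -> -48 0 6
rot    -> 0 6 -48
drop   -> 0 6
-      -> -6
drop   -> (empty)
49     -> 49
negate -> -49
-59    -> -49 -59
*      -> 2891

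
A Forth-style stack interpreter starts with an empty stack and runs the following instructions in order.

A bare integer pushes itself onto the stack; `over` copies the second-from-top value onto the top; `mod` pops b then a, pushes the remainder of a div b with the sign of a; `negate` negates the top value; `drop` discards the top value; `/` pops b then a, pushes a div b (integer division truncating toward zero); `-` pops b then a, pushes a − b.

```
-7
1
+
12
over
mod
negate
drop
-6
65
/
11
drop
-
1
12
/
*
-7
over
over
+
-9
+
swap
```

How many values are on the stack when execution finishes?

3

-7     → [-7]
1      → [-7, 1]
+      → [-6]
12     → [-6, 12]
over   → [-6, 12, -6]
mod    → [-6, 0]
negate → [-6, 0]
drop   → [-6]
-6     → [-6, -6]
65     → [-6, -6, 65]
/      → [-6, 0]
11     → [-6, 0, 11]
drop   → [-6, 0]
-      → [-6]
1      → [-6, 1]
12     → [-6, 1, 12]
/      → [-6, 0]
*      → [0]
-7     → [0, -7]
over   → [0, -7, 0]
over   → [0, -7, 0, -7]
+      → [0, -7, -7]
-9     → [0, -7, -7, -9]
+      → [0, -7, -16]
swap   → [0, -16, -7]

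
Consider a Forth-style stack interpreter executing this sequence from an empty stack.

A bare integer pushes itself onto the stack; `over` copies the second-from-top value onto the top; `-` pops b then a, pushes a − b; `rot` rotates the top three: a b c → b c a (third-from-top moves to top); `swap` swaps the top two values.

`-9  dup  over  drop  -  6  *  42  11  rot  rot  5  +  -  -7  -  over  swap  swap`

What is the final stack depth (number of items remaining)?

3

-9    [-9]
dup   [-9, -9]
over  [-9, -9, -9]
drop  [-9, -9]
-     [0]
6     [0, 6]
*     [0]
42    [0, 42]
11    [0, 42, 11]
rot   [42, 11, 0]
rot   [11, 0, 42]
5     [11, 0, 42, 5]
+     [11, 0, 47]
-     [11, -47]
-7    [11, -47, -7]
-     [11, -40]
over  [11, -40, 11]
swap  [11, 11, -40]
swap  [11, -40, 11]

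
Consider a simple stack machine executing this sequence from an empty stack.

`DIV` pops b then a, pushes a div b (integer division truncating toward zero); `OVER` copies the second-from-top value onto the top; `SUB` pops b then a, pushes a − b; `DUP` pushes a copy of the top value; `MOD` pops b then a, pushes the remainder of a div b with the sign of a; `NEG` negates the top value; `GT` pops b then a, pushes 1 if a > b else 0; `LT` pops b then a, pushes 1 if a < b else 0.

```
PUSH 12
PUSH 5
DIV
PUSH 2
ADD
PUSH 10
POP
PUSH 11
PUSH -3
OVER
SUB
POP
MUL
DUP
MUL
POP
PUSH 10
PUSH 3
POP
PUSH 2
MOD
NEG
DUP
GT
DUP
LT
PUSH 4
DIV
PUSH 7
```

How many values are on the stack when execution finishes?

2

PUSH 12 -> 12
PUSH 5  -> 12 5
DIV     -> 2
PUSH 2  -> 2 2
ADD     -> 4
PUSH 10 -> 4 10
POP     -> 4
PUSH 11 -> 4 11
PUSH -3 -> 4 11 -3
OVER    -> 4 11 -3 11
SUB     -> 4 11 -14
POP     -> 4 11
MUL     -> 44
DUP     -> 44 44
MUL     -> 1936
POP     -> (empty)
PUSH 10 -> 10
PUSH 3  -> 10 3
POP     -> 10
PUSH 2  -> 10 2
MOD     -> 0
NEG     -> 0
DUP     -> 0 0
GT      -> 0
DUP     -> 0 0
LT      -> 0
PUSH 4  -> 0 4
DIV     -> 0
PUSH 7  -> 0 7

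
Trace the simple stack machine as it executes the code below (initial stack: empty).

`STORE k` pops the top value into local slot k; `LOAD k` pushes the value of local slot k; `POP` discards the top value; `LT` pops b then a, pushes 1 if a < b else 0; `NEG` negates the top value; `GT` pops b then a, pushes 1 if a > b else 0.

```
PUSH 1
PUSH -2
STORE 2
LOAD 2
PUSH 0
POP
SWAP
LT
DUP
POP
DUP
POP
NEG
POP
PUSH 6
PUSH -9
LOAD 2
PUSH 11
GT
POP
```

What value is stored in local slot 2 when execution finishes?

-2

PUSH 1   1
PUSH -2  1 -2
STORE 2  1
LOAD 2   1 -2
PUSH 0   1 -2 0
POP      1 -2
SWAP     -2 1
LT       1
DUP      1 1
POP      1
DUP      1 1
POP      1
NEG      -1
POP      (empty)
PUSH 6   6
PUSH -9  6 -9
LOAD 2   6 -9 -2
PUSH 11  6 -9 -2 11
GT       6 -9 0
POP      6 -9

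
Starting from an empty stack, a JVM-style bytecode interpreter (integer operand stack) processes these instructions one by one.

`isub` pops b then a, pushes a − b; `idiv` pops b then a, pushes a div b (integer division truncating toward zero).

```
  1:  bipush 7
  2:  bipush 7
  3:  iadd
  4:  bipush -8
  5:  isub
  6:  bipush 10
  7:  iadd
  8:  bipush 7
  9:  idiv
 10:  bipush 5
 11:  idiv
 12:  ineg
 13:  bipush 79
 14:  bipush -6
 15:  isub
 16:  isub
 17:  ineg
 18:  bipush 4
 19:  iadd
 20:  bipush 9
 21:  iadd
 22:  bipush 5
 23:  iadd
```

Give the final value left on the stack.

bipush 7   [7]
bipush 7   [7, 7]
iadd       [14]
bipush -8  [14, -8]
isub       [22]
bipush 10  [22, 10]
iadd       [32]
bipush 7   [32, 7]
idiv       [4]
bipush 5   [4, 5]
idiv       [0]
ineg       [0]
bipush 79  [0, 79]
bipush -6  [0, 79, -6]
isub       [0, 85]
isub       [-85]
ineg       [85]
bipush 4   [85, 4]
iadd       [89]
bipush 9   [89, 9]
iadd       [98]
bipush 5   [98, 5]
iadd       [103]

103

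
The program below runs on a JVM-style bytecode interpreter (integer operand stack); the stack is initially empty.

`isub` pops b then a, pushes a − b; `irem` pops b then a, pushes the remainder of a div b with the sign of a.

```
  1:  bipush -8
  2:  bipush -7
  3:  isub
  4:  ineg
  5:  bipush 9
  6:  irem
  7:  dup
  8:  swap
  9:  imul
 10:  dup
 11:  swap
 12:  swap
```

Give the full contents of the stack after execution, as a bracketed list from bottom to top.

[1, 1]

bipush -8 : -8
bipush -7 : -8 -7
isub      : -1
ineg      : 1
bipush 9  : 1 9
irem      : 1
dup       : 1 1
swap      : 1 1
imul      : 1
dup       : 1 1
swap      : 1 1
swap      : 1 1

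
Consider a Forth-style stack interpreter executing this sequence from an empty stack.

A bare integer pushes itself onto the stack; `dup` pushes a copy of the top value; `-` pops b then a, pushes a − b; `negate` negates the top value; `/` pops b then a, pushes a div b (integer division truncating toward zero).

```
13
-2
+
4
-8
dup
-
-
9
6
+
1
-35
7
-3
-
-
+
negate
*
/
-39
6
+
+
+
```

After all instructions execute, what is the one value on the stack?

-22

13     → [13]
-2     → [13, -2]
+      → [11]
4      → [11, 4]
-8     → [11, 4, -8]
dup    → [11, 4, -8, -8]
-      → [11, 4, 0]
-      → [11, 4]
9      → [11, 4, 9]
6      → [11, 4, 9, 6]
+      → [11, 4, 15]
1      → [11, 4, 15, 1]
-35    → [11, 4, 15, 1, -35]
7      → [11, 4, 15, 1, -35, 7]
-3     → [11, 4, 15, 1, -35, 7, -3]
-      → [11, 4, 15, 1, -35, 10]
-      → [11, 4, 15, 1, -45]
+      → [11, 4, 15, -44]
negate → [11, 4, 15, 44]
*      → [11, 4, 660]
/      → [11, 0]
-39    → [11, 0, -39]
6      → [11, 0, -39, 6]
+      → [11, 0, -33]
+      → [11, -33]
+      → [-22]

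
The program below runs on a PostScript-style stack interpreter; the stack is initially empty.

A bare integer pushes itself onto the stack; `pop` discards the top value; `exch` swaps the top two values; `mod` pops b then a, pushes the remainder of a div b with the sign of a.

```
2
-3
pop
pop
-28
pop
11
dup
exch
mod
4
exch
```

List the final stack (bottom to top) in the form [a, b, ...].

[4, 0]

2    : [2]
-3   : [2, -3]
pop  : [2]
pop  : []
-28  : [-28]
pop  : []
11   : [11]
dup  : [11, 11]
exch : [11, 11]
mod  : [0]
4    : [0, 4]
exch : [4, 0]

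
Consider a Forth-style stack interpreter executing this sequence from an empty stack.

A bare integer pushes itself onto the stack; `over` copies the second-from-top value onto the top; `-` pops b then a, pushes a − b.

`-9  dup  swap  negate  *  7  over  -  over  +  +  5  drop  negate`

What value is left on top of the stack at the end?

-9      -9
dup     -9 -9
swap    -9 -9
negate  -9 9
*       -81
7       -81 7
over    -81 7 -81
-       -81 88
over    -81 88 -81
+       -81 7
+       -74
5       -74 5
drop    -74
negate  74

74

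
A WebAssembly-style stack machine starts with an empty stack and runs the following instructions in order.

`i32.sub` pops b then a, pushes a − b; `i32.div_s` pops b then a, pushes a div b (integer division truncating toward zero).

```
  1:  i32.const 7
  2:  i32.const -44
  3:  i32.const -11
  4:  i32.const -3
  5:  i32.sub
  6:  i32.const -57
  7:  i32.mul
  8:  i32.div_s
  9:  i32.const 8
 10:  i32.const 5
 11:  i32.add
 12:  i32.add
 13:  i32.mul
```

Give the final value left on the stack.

i32.const 7   -> 7
i32.const -44 -> 7 -44
i32.const -11 -> 7 -44 -11
i32.const -3  -> 7 -44 -11 -3
i32.sub       -> 7 -44 -8
i32.const -57 -> 7 -44 -8 -57
i32.mul       -> 7 -44 456
i32.div_s     -> 7 0
i32.const 8   -> 7 0 8
i32.const 5   -> 7 0 8 5
i32.add       -> 7 0 13
i32.add       -> 7 13
i32.mul       -> 91

91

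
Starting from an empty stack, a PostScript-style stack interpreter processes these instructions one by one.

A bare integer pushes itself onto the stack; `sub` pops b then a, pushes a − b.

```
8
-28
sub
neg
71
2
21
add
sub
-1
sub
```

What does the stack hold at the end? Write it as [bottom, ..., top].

[-36, 49]

8   -> [8]
-28 -> [8, -28]
sub -> [36]
neg -> [-36]
71  -> [-36, 71]
2   -> [-36, 71, 2]
21  -> [-36, 71, 2, 21]
add -> [-36, 71, 23]
sub -> [-36, 48]
-1  -> [-36, 48, -1]
sub -> [-36, 49]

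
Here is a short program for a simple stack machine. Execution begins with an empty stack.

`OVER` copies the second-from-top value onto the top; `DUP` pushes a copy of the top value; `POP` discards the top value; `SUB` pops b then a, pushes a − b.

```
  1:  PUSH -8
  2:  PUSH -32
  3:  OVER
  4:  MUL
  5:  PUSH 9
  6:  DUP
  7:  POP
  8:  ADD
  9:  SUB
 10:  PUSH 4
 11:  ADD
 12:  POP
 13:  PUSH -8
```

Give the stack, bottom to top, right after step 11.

PUSH -8  : -8
PUSH -32 : -8 -32
OVER     : -8 -32 -8
MUL      : -8 256
PUSH 9   : -8 256 9
DUP      : -8 256 9 9
POP      : -8 256 9
ADD      : -8 265
SUB      : -273
PUSH 4   : -273 4
ADD      : -269

[-269]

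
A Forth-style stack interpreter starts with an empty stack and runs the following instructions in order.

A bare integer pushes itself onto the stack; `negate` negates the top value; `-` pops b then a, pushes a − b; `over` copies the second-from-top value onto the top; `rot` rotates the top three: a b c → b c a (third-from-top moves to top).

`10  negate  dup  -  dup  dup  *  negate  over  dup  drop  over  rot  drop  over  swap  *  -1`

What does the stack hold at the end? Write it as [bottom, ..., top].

[0, 0, 0, -1]

10     : [10]
negate : [-10]
dup    : [-10, -10]
-      : [0]
dup    : [0, 0]
dup    : [0, 0, 0]
*      : [0, 0]
negate : [0, 0]
over   : [0, 0, 0]
dup    : [0, 0, 0, 0]
drop   : [0, 0, 0]
over   : [0, 0, 0, 0]
rot    : [0, 0, 0, 0]
drop   : [0, 0, 0]
over   : [0, 0, 0, 0]
swap   : [0, 0, 0, 0]
*      : [0, 0, 0]
-1     : [0, 0, 0, -1]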